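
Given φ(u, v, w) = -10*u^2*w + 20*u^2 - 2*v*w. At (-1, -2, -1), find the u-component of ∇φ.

(∇φ)_1 = ∂φ/∂u = -20*u*w + 40*u
At (-1, -2, -1): -60.

-60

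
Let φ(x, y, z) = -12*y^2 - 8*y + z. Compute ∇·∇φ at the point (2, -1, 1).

-24

∂²φ/∂x² = 0
∂²φ/∂y² = -24
∂²φ/∂z² = 0
∇²φ = -24
At (2, -1, 1): -24.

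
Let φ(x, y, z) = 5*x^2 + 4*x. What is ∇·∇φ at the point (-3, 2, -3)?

∂²φ/∂x² = 10
∂²φ/∂y² = 0
∂²φ/∂z² = 0
∇²φ = 10
At (-3, 2, -3): 10.

10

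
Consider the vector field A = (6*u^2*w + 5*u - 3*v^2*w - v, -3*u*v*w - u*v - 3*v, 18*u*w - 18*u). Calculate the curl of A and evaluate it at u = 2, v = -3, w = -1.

(-18, 33, 13)

(∇×A)₁ = ∂A₃/∂v − ∂A₂/∂w = 3*u*v
(∇×A)₂ = ∂A₁/∂w − ∂A₃/∂u = 6*u^2 - 3*v^2 - 18*w + 18
(∇×A)₃ = ∂A₂/∂u − ∂A₁/∂v = 3*v*w - v + 1
∇×A = (3*u*v, 6*u^2 - 3*v^2 - 18*w + 18, 3*v*w - v + 1)
At (2, -3, -1): (-18, 33, 13).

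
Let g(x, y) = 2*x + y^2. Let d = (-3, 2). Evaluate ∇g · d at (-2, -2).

∂g/∂x = 2
∂g/∂y = 2*y
∇g at (-2, -2) = (2, -4)
∇g · d = (2)(-3) + (-4)(2) = -14

-14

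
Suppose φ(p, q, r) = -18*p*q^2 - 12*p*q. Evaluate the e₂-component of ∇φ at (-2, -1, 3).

(∇φ)_2 = ∂φ/∂q = -36*p*q - 12*p
At (-2, -1, 3): -48.

-48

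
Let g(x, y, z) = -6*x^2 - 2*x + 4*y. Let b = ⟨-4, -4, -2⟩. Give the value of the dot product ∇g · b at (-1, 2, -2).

-56

∂g/∂x = -12*x - 2
∂g/∂y = 4
∂g/∂z = 0
∇g at (-1, 2, -2) = (10, 4, 0)
∇g · b = (10)(-4) + (4)(-4) + (0)(-2) = -56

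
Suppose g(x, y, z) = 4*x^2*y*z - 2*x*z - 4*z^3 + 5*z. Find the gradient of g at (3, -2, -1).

(50, -36, -85)

∂g/∂x = 8*x*y*z - 2*z
∂g/∂y = 4*x^2*z
∂g/∂z = 4*x^2*y - 2*x - 12*z^2 + 5
∇g = (8*x*y*z - 2*z, 4*x^2*z, 4*x^2*y - 2*x - 12*z^2 + 5)
At (3, -2, -1): (50, -36, -85).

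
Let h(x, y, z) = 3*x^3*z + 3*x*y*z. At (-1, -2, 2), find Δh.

∂²h/∂x² = 18*x*z
∂²h/∂y² = 0
∂²h/∂z² = 0
∇²h = 18*x*z
At (-1, -2, 2): -36.

-36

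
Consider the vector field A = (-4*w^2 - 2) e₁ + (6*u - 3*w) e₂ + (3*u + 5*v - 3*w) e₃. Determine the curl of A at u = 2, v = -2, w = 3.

(∇×A)₁ = ∂A₃/∂v − ∂A₂/∂w = 8
(∇×A)₂ = ∂A₁/∂w − ∂A₃/∂u = -8*w - 3
(∇×A)₃ = ∂A₂/∂u − ∂A₁/∂v = 6
∇×A = (8, -8*w - 3, 6)
At (2, -2, 3): (8, -27, 6).

(8, -27, 6)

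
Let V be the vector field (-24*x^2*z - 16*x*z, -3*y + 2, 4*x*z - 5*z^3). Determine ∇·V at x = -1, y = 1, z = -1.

∂V₁/∂x = -48*x*z - 16*z
∂V₂/∂y = -3
∂V₃/∂z = 4*x - 15*z^2
∇·V = -48*x*z + 4*x - 15*z^2 - 16*z - 3
At (-1, 1, -1): -54.

-54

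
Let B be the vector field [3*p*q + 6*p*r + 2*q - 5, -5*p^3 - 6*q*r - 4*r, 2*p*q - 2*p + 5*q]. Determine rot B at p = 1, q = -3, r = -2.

(∇×B)₁ = ∂B₃/∂q − ∂B₂/∂r = 2*p + 6*q + 9
(∇×B)₂ = ∂B₁/∂r − ∂B₃/∂p = 6*p - 2*q + 2
(∇×B)₃ = ∂B₂/∂p − ∂B₁/∂q = -15*p^2 - 3*p - 2
∇×B = (2*p + 6*q + 9, 6*p - 2*q + 2, -15*p^2 - 3*p - 2)
At (1, -3, -2): (-7, 14, -20).

(-7, 14, -20)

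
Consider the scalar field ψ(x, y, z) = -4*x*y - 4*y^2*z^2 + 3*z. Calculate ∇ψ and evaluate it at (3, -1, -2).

∂ψ/∂x = -4*y
∂ψ/∂y = -4*x - 8*y*z^2
∂ψ/∂z = -8*y^2*z + 3
∇ψ = (-4*y, -4*x - 8*y*z^2, -8*y^2*z + 3)
At (3, -1, -2): (4, 20, 19).

(4, 20, 19)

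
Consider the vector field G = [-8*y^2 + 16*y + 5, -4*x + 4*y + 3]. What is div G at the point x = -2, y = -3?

4

∂G₁/∂x = 0
∂G₂/∂y = 4
∇·G = 4
At (-2, -3): 4.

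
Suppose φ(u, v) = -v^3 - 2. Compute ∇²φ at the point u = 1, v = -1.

∂²φ/∂u² = 0
∂²φ/∂v² = -6*v
∇²φ = -6*v
At (1, -1): 6.

6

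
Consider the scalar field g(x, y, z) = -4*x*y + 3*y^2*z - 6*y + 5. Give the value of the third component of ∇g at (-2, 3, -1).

27

(∇g)_3 = ∂g/∂z = 3*y^2
At (-2, 3, -1): 27.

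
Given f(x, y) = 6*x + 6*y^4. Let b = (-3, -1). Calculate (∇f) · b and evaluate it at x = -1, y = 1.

-42

∂f/∂x = 6
∂f/∂y = 24*y^3
∇f at (-1, 1) = (6, 24)
∇f · b = (6)(-3) + (24)(-1) = -42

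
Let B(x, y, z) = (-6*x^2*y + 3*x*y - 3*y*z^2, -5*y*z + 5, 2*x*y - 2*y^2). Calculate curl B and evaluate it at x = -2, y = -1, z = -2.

(∇×B)₁ = ∂B₃/∂y − ∂B₂/∂z = 2*x + y
(∇×B)₂ = ∂B₁/∂z − ∂B₃/∂x = -6*y*z - 2*y
(∇×B)₃ = ∂B₂/∂x − ∂B₁/∂y = 6*x^2 - 3*x + 3*z^2
∇×B = (2*x + y, -6*y*z - 2*y, 6*x^2 - 3*x + 3*z^2)
At (-2, -1, -2): (-5, -10, 42).

(-5, -10, 42)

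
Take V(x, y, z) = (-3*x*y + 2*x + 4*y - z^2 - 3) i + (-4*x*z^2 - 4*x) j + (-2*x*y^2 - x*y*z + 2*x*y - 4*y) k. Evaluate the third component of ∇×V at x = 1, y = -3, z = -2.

-21

(∇×V)_3 = ∂V₂/∂x − ∂V₁/∂y
= -4*z^2 - 4 − (-3*x + 4)
= 3*x - 4*z^2 - 8
At (1, -3, -2): -21.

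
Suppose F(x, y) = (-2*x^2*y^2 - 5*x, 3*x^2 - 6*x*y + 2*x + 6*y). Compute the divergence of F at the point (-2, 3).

∂F₁/∂x = -4*x*y^2 - 5
∂F₂/∂y = -6*x + 6
∇·F = -4*x*y^2 - 6*x + 1
At (-2, 3): 85.

85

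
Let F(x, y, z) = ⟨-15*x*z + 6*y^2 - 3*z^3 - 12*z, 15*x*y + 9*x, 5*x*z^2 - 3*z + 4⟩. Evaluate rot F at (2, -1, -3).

(∇×F)₁ = ∂F₃/∂y − ∂F₂/∂z = 0
(∇×F)₂ = ∂F₁/∂z − ∂F₃/∂x = -15*x - 14*z^2 - 12
(∇×F)₃ = ∂F₂/∂x − ∂F₁/∂y = 3*y + 9
∇×F = (0, -15*x - 14*z^2 - 12, 3*y + 9)
At (2, -1, -3): (0, -168, 6).

(0, -168, 6)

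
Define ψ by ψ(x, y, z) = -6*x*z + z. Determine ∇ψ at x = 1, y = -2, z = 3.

(-18, 0, -5)

∂ψ/∂x = -6*z
∂ψ/∂y = 0
∂ψ/∂z = -6*x + 1
∇ψ = (-6*z, 0, -6*x + 1)
At (1, -2, 3): (-18, 0, -5).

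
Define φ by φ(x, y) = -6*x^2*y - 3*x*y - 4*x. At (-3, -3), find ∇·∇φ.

36

∂²φ/∂x² = -12*y
∂²φ/∂y² = 0
∇²φ = -12*y
At (-3, -3): 36.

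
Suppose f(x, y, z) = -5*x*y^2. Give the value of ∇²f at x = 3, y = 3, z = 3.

∂²f/∂x² = 0
∂²f/∂y² = -10*x
∂²f/∂z² = 0
∇²f = -10*x
At (3, 3, 3): -30.

-30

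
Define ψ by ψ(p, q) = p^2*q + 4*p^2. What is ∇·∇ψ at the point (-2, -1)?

6

∂²ψ/∂p² = 2*(q + 4)
∂²ψ/∂q² = 0
∇²ψ = 2*q + 8
At (-2, -1): 6.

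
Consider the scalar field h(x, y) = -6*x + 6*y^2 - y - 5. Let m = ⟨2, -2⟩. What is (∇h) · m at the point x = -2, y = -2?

38

∂h/∂x = -6
∂h/∂y = 12*y - 1
∇h at (-2, -2) = (-6, -25)
∇h · m = (-6)(2) + (-25)(-2) = 38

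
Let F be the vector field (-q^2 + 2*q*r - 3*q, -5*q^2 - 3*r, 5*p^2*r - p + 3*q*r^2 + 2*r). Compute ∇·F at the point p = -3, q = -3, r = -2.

∂F₁/∂p = 0
∂F₂/∂q = -10*q
∂F₃/∂r = 5*p^2 + 6*q*r + 2
∇·F = 5*p^2 + 6*q*r - 10*q + 2
At (-3, -3, -2): 113.

113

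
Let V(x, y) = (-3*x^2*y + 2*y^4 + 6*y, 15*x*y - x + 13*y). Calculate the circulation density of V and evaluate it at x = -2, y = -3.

176

∂V₂/∂x = 15*y - 1
∂V₁/∂y = -3*x^2 + 8*y^3 + 6
Scalar curl = 3*x^2 - 8*y^3 + 15*y - 7
At (-2, -3): 176.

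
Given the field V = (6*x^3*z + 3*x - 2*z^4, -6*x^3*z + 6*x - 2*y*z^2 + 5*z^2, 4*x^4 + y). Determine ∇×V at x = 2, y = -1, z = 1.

(∇×V)₁ = ∂V₃/∂y − ∂V₂/∂z = 6*x^3 + 4*y*z - 10*z + 1
(∇×V)₂ = ∂V₁/∂z − ∂V₃/∂x = -10*x^3 - 8*z^3
(∇×V)₃ = ∂V₂/∂x − ∂V₁/∂y = -18*x^2*z + 6
∇×V = (6*x^3 + 4*y*z - 10*z + 1, -10*x^3 - 8*z^3, -18*x^2*z + 6)
At (2, -1, 1): (35, -88, -66).

(35, -88, -66)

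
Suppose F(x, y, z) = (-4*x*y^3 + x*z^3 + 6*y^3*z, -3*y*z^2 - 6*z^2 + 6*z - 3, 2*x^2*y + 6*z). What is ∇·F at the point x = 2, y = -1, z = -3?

∂F₁/∂x = -4*y^3 + z^3
∂F₂/∂y = -3*z^2
∂F₃/∂z = 6
∇·F = -4*y^3 + z^3 - 3*z^2 + 6
At (2, -1, -3): -44.

-44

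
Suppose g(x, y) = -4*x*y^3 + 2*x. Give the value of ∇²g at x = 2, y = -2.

∂²g/∂x² = 0
∂²g/∂y² = -24*x*y
∇²g = -24*x*y
At (2, -2): 96.

96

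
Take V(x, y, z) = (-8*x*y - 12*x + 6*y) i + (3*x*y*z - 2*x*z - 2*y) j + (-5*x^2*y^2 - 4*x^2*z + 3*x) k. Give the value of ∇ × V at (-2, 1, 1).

(∇×V)₁ = ∂V₃/∂y − ∂V₂/∂z = -10*x^2*y - 3*x*y + 2*x
(∇×V)₂ = ∂V₁/∂z − ∂V₃/∂x = 10*x*y^2 + 8*x*z - 3
(∇×V)₃ = ∂V₂/∂x − ∂V₁/∂y = 8*x + 3*y*z - 2*z - 6
∇×V = (-10*x^2*y - 3*x*y + 2*x, 10*x*y^2 + 8*x*z - 3, 8*x + 3*y*z - 2*z - 6)
At (-2, 1, 1): (-38, -39, -21).

(-38, -39, -21)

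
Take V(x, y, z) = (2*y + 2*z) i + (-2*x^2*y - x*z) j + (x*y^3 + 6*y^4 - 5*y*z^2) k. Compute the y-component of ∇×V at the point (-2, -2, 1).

10

(∇×V)_2 = ∂V₁/∂z − ∂V₃/∂x
= 2 − (y^3)
= -y^3 + 2
At (-2, -2, 1): 10.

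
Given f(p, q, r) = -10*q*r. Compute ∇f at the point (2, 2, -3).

(0, 30, -20)

∂f/∂p = 0
∂f/∂q = -10*r
∂f/∂r = -10*q
∇f = (0, -10*r, -10*q)
At (2, 2, -3): (0, 30, -20).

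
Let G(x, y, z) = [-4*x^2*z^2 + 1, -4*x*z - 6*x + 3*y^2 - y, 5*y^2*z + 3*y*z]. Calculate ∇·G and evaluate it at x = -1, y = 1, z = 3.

85

∂G₁/∂x = -8*x*z^2
∂G₂/∂y = 6*y - 1
∂G₃/∂z = 5*y^2 + 3*y
∇·G = -8*x*z^2 + 5*y^2 + 9*y - 1
At (-1, 1, 3): 85.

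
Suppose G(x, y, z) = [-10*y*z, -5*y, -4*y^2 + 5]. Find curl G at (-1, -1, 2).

(∇×G)₁ = ∂G₃/∂y − ∂G₂/∂z = -8*y
(∇×G)₂ = ∂G₁/∂z − ∂G₃/∂x = -10*y
(∇×G)₃ = ∂G₂/∂x − ∂G₁/∂y = 10*z
∇×G = (-8*y, -10*y, 10*z)
At (-1, -1, 2): (8, 10, 20).

(8, 10, 20)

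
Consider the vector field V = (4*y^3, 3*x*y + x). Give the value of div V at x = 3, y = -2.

∂V₁/∂x = 0
∂V₂/∂y = 3*x
∇·V = 3*x
At (3, -2): 9.

9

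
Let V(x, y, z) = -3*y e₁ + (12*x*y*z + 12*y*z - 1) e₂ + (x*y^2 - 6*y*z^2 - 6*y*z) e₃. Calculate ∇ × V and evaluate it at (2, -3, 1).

(∇×V)₁ = ∂V₃/∂y − ∂V₂/∂z = -10*x*y - 12*y - 6*z^2 - 6*z
(∇×V)₂ = ∂V₁/∂z − ∂V₃/∂x = -y^2
(∇×V)₃ = ∂V₂/∂x − ∂V₁/∂y = 12*y*z + 3
∇×V = (-10*x*y - 12*y - 6*z^2 - 6*z, -y^2, 12*y*z + 3)
At (2, -3, 1): (84, -9, -33).

(84, -9, -33)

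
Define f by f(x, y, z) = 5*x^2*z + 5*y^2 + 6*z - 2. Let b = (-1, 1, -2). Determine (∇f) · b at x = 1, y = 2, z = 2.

∂f/∂x = 10*x*z
∂f/∂y = 10*y
∂f/∂z = 5*x^2 + 6
∇f at (1, 2, 2) = (20, 20, 11)
∇f · b = (20)(-1) + (20)(1) + (11)(-2) = -22

-22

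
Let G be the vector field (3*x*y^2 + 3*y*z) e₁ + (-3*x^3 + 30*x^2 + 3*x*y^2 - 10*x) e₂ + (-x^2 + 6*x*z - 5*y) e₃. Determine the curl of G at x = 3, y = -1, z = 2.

(-5, -9, 104)

(∇×G)₁ = ∂G₃/∂y − ∂G₂/∂z = -5
(∇×G)₂ = ∂G₁/∂z − ∂G₃/∂x = 2*x + 3*y - 6*z
(∇×G)₃ = ∂G₂/∂x − ∂G₁/∂y = -9*x^2 - 6*x*y + 60*x + 3*y^2 - 3*z - 10
∇×G = (-5, 2*x + 3*y - 6*z, -9*x^2 - 6*x*y + 60*x + 3*y^2 - 3*z - 10)
At (3, -1, 2): (-5, -9, 104).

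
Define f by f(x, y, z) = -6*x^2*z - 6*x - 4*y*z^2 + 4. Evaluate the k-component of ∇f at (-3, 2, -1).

-38

(∇f)_3 = ∂f/∂z = -6*x^2 - 8*y*z
At (-3, 2, -1): -38.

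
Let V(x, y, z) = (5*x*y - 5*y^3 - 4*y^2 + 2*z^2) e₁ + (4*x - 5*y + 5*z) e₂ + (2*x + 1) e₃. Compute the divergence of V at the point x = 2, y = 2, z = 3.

5

∂V₁/∂x = 5*y
∂V₂/∂y = -5
∂V₃/∂z = 0
∇·V = 5*y - 5
At (2, 2, 3): 5.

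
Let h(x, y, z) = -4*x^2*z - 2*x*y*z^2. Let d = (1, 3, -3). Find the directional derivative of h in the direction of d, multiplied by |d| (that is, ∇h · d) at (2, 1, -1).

∂h/∂x = -8*x*z - 2*y*z^2
∂h/∂y = -2*x*z^2
∂h/∂z = -4*x^2 - 4*x*y*z
∇h at (2, 1, -1) = (14, -4, -8)
∇h · d = (14)(1) + (-4)(3) + (-8)(-3) = 26

26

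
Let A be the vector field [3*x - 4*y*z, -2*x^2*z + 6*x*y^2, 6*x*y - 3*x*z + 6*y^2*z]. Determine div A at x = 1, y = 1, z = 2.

∂A₁/∂x = 3
∂A₂/∂y = 12*x*y
∂A₃/∂z = -3*x + 6*y^2
∇·A = 12*x*y - 3*x + 6*y^2 + 3
At (1, 1, 2): 18.

18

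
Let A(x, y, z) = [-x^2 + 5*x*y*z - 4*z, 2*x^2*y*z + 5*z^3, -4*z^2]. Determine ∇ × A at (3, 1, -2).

(-78, 11, 6)

(∇×A)₁ = ∂A₃/∂y − ∂A₂/∂z = -2*x^2*y - 15*z^2
(∇×A)₂ = ∂A₁/∂z − ∂A₃/∂x = 5*x*y - 4
(∇×A)₃ = ∂A₂/∂x − ∂A₁/∂y = 4*x*y*z - 5*x*z
∇×A = (-2*x^2*y - 15*z^2, 5*x*y - 4, 4*x*y*z - 5*x*z)
At (3, 1, -2): (-78, 11, 6).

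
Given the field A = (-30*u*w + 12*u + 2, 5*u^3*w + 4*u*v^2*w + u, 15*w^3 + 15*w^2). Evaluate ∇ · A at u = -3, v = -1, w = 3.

489

∂A₁/∂u = -30*w + 12
∂A₂/∂v = 8*u*v*w
∂A₃/∂w = 45*w^2 + 30*w
∇·A = 8*u*v*w + 45*w^2 + 12
At (-3, -1, 3): 489.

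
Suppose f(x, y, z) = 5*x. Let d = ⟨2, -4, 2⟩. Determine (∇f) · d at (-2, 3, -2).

10

∂f/∂x = 5
∂f/∂y = 0
∂f/∂z = 0
∇f at (-2, 3, -2) = (5, 0, 0)
∇f · d = (5)(2) + (0)(-4) + (0)(2) = 10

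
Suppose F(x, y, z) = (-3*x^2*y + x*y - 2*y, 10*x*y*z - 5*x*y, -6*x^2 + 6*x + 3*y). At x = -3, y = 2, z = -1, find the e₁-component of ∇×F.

(∇×F)_1 = ∂F₃/∂y − ∂F₂/∂z
= 3 − (10*x*y)
= -10*x*y + 3
At (-3, 2, -1): 63.

63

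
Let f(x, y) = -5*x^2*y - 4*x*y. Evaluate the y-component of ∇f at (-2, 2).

-12

(∇f)_2 = ∂f/∂y = -5*x^2 - 4*x
At (-2, 2): -12.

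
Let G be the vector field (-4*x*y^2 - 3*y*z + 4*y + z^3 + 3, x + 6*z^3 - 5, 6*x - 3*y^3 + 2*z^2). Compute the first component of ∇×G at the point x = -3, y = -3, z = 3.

(∇×G)_1 = ∂G₃/∂y − ∂G₂/∂z
= -9*y^2 − (18*z^2)
= -9*y^2 - 18*z^2
At (-3, -3, 3): -243.

-243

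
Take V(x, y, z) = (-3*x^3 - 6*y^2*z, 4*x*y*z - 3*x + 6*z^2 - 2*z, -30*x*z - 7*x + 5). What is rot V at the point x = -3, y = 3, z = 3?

(2, 43, 141)

(∇×V)₁ = ∂V₃/∂y − ∂V₂/∂z = -4*x*y - 12*z + 2
(∇×V)₂ = ∂V₁/∂z − ∂V₃/∂x = -6*y^2 + 30*z + 7
(∇×V)₃ = ∂V₂/∂x − ∂V₁/∂y = 16*y*z - 3
∇×V = (-4*x*y - 12*z + 2, -6*y^2 + 30*z + 7, 16*y*z - 3)
At (-3, 3, 3): (2, 43, 141).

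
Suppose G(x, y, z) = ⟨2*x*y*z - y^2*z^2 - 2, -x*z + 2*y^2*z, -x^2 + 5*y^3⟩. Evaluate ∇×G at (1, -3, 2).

(118, -40, -30)

(∇×G)₁ = ∂G₃/∂y − ∂G₂/∂z = x + 13*y^2
(∇×G)₂ = ∂G₁/∂z − ∂G₃/∂x = 2*x*y + 2*x - 2*y^2*z
(∇×G)₃ = ∂G₂/∂x − ∂G₁/∂y = -2*x*z + 2*y*z^2 - z
∇×G = (x + 13*y^2, 2*x*y + 2*x - 2*y^2*z, -2*x*z + 2*y*z^2 - z)
At (1, -3, 2): (118, -40, -30).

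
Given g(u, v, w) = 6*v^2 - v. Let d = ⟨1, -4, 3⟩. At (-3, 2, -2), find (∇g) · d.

∂g/∂u = 0
∂g/∂v = 12*v - 1
∂g/∂w = 0
∇g at (-3, 2, -2) = (0, 23, 0)
∇g · d = (0)(1) + (23)(-4) + (0)(3) = -92

-92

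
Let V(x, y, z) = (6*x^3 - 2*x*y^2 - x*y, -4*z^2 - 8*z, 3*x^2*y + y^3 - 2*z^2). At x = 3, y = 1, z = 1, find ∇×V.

(46, -18, 15)

(∇×V)₁ = ∂V₃/∂y − ∂V₂/∂z = 3*x^2 + 3*y^2 + 8*z + 8
(∇×V)₂ = ∂V₁/∂z − ∂V₃/∂x = -6*x*y
(∇×V)₃ = ∂V₂/∂x − ∂V₁/∂y = 4*x*y + x
∇×V = (3*x^2 + 3*y^2 + 8*z + 8, -6*x*y, 4*x*y + x)
At (3, 1, 1): (46, -18, 15).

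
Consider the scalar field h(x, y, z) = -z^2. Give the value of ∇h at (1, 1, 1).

(0, 0, -2)

∂h/∂x = 0
∂h/∂y = 0
∂h/∂z = -2*z
∇h = (0, 0, -2*z)
At (1, 1, 1): (0, 0, -2).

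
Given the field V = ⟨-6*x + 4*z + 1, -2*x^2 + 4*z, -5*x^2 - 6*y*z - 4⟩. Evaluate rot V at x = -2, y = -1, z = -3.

(14, -16, 8)

(∇×V)₁ = ∂V₃/∂y − ∂V₂/∂z = -6*z - 4
(∇×V)₂ = ∂V₁/∂z − ∂V₃/∂x = 10*x + 4
(∇×V)₃ = ∂V₂/∂x − ∂V₁/∂y = -4*x
∇×V = (-6*z - 4, 10*x + 4, -4*x)
At (-2, -1, -3): (14, -16, 8).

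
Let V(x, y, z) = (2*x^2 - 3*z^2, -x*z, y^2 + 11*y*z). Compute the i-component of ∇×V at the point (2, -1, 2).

22

(∇×V)_1 = ∂V₃/∂y − ∂V₂/∂z
= 2*y + 11*z − (-x)
= x + 2*y + 11*z
At (2, -1, 2): 22.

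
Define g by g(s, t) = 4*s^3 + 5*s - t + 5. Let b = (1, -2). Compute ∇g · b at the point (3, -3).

115

∂g/∂s = 12*s^2 + 5
∂g/∂t = -1
∇g at (3, -3) = (113, -1)
∇g · b = (113)(1) + (-1)(-2) = 115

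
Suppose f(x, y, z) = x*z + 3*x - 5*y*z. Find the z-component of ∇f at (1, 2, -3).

(∇f)_3 = ∂f/∂z = x - 5*y
At (1, 2, -3): -9.

-9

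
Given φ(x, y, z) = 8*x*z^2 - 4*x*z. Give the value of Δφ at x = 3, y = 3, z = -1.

48

∂²φ/∂x² = 0
∂²φ/∂y² = 0
∂²φ/∂z² = 16*x
∇²φ = 16*x
At (3, 3, -1): 48.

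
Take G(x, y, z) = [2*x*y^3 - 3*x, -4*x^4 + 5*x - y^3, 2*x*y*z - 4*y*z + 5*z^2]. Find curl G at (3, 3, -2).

(-4, 12, -589)

(∇×G)₁ = ∂G₃/∂y − ∂G₂/∂z = 2*x*z - 4*z
(∇×G)₂ = ∂G₁/∂z − ∂G₃/∂x = -2*y*z
(∇×G)₃ = ∂G₂/∂x − ∂G₁/∂y = -16*x^3 - 6*x*y^2 + 5
∇×G = (2*x*z - 4*z, -2*y*z, -16*x^3 - 6*x*y^2 + 5)
At (3, 3, -2): (-4, 12, -589).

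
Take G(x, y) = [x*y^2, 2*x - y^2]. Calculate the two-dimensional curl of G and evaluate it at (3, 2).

-10

∂G₂/∂x = 2
∂G₁/∂y = 2*x*y
Scalar curl = -2*x*y + 2
At (3, 2): -10.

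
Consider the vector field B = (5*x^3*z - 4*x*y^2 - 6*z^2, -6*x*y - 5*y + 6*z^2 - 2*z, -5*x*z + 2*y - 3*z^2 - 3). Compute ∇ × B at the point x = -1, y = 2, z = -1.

(∇×B)₁ = ∂B₃/∂y − ∂B₂/∂z = -12*z + 4
(∇×B)₂ = ∂B₁/∂z − ∂B₃/∂x = 5*x^3 - 7*z
(∇×B)₃ = ∂B₂/∂x − ∂B₁/∂y = 8*x*y - 6*y
∇×B = (-12*z + 4, 5*x^3 - 7*z, 8*x*y - 6*y)
At (-1, 2, -1): (16, 2, -28).

(16, 2, -28)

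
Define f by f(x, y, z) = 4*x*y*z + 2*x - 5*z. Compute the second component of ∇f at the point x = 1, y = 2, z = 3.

(∇f)_2 = ∂f/∂y = 4*x*z
At (1, 2, 3): 12.

12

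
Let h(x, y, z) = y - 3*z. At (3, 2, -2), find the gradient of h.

(0, 1, -3)

∂h/∂x = 0
∂h/∂y = 1
∂h/∂z = -3
∇h = (0, 1, -3)
At (3, 2, -2): (0, 1, -3).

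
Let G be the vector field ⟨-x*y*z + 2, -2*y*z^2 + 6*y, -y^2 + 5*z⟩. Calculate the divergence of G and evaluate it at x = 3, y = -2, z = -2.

∂G₁/∂x = -y*z
∂G₂/∂y = -2*z^2 + 6
∂G₃/∂z = 5
∇·G = -y*z - 2*z^2 + 11
At (3, -2, -2): -1.

-1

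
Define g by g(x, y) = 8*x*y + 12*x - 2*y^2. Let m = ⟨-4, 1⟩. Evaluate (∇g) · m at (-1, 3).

∂g/∂x = 8*y + 12
∂g/∂y = 8*x - 4*y
∇g at (-1, 3) = (36, -20)
∇g · m = (36)(-4) + (-20)(1) = -164

-164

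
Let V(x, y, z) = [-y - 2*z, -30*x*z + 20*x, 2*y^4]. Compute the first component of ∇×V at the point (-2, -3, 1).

-276

(∇×V)_1 = ∂V₃/∂y − ∂V₂/∂z
= 8*y^3 − (-30*x)
= 30*x + 8*y^3
At (-2, -3, 1): -276.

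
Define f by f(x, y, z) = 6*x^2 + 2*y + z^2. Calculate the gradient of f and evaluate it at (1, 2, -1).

∂f/∂x = 12*x
∂f/∂y = 2
∂f/∂z = 2*z
∇f = (12*x, 2, 2*z)
At (1, 2, -1): (12, 2, -2).

(12, 2, -2)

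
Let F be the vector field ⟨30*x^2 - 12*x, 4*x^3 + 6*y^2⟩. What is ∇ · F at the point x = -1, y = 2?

-48

∂F₁/∂x = 60*x - 12
∂F₂/∂y = 12*y
∇·F = 60*x + 12*y - 12
At (-1, 2): -48.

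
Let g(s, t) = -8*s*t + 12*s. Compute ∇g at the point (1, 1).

(4, -8)

∂g/∂s = -8*t + 12
∂g/∂t = -8*s
∇g = (-8*t + 12, -8*s)
At (1, 1): (4, -8).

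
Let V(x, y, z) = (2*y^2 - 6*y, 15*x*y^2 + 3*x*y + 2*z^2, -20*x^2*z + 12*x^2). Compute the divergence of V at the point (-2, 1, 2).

-146

∂V₁/∂x = 0
∂V₂/∂y = 30*x*y + 3*x
∂V₃/∂z = -20*x^2
∇·V = -20*x^2 + 30*x*y + 3*x
At (-2, 1, 2): -146.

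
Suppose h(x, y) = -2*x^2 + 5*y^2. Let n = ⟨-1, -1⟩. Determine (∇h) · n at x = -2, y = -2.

∂h/∂x = -4*x
∂h/∂y = 10*y
∇h at (-2, -2) = (8, -20)
∇h · n = (8)(-1) + (-20)(-1) = 12

12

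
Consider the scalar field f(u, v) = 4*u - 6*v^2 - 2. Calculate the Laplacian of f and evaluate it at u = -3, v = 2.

-12

∂²f/∂u² = 0
∂²f/∂v² = -12
∇²f = -12
At (-3, 2): -12.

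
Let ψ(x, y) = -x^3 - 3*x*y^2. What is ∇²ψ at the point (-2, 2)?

∂²ψ/∂x² = -6*x
∂²ψ/∂y² = -6*x
∇²ψ = -12*x
At (-2, 2): 24.

24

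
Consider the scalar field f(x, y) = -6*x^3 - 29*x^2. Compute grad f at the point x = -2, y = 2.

∂f/∂x = -18*x^2 - 58*x
∂f/∂y = 0
∇f = (-18*x^2 - 58*x, 0)
At (-2, 2): (44, 0).

(44, 0)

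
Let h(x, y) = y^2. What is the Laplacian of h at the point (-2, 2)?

2

∂²h/∂x² = 0
∂²h/∂y² = 2
∇²h = 2
At (-2, 2): 2.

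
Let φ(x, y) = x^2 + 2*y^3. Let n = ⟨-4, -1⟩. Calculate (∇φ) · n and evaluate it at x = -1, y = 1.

2

∂φ/∂x = 2*x
∂φ/∂y = 6*y^2
∇φ at (-1, 1) = (-2, 6)
∇φ · n = (-2)(-4) + (6)(-1) = 2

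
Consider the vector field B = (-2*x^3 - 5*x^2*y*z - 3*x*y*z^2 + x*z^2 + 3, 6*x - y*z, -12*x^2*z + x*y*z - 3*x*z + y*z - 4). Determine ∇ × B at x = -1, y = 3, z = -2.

(∇×B)₁ = ∂B₃/∂y − ∂B₂/∂z = x*z + y + z
(∇×B)₂ = ∂B₁/∂z − ∂B₃/∂x = -5*x^2*y - 6*x*y*z + 26*x*z - y*z + 3*z
(∇×B)₃ = ∂B₂/∂x − ∂B₁/∂y = 5*x^2*z + 3*x*z^2 + 6
∇×B = (x*z + y + z, -5*x^2*y - 6*x*y*z + 26*x*z - y*z + 3*z, 5*x^2*z + 3*x*z^2 + 6)
At (-1, 3, -2): (3, 1, -16).

(3, 1, -16)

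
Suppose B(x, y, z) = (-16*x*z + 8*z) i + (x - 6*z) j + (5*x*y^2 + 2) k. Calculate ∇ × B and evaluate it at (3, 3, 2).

(96, -85, 1)

(∇×B)₁ = ∂B₃/∂y − ∂B₂/∂z = 10*x*y + 6
(∇×B)₂ = ∂B₁/∂z − ∂B₃/∂x = -16*x - 5*y^2 + 8
(∇×B)₃ = ∂B₂/∂x − ∂B₁/∂y = 1
∇×B = (10*x*y + 6, -16*x - 5*y^2 + 8, 1)
At (3, 3, 2): (96, -85, 1).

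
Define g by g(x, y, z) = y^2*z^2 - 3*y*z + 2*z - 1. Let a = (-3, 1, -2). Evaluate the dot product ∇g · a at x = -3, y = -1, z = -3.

-7

∂g/∂x = 0
∂g/∂y = 2*y*z^2 - 3*z
∂g/∂z = 2*y^2*z - 3*y + 2
∇g at (-3, -1, -3) = (0, -9, -1)
∇g · a = (0)(-3) + (-9)(1) + (-1)(-2) = -7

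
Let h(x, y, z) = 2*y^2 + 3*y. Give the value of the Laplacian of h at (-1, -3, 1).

4

∂²h/∂x² = 0
∂²h/∂y² = 4
∂²h/∂z² = 0
∇²h = 4
At (-1, -3, 1): 4.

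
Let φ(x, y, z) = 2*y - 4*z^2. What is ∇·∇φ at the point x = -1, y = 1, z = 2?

∂²φ/∂x² = 0
∂²φ/∂y² = 0
∂²φ/∂z² = -8
∇²φ = -8
At (-1, 1, 2): -8.

-8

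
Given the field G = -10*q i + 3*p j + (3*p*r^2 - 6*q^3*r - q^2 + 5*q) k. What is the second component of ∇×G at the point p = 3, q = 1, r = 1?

-3

(∇×G)_2 = ∂G₁/∂r − ∂G₃/∂p
= 0 − (3*r^2)
= -3*r^2
At (3, 1, 1): -3.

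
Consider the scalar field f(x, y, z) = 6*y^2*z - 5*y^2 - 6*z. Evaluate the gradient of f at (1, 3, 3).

(0, 78, 48)

∂f/∂x = 0
∂f/∂y = 12*y*z - 10*y
∂f/∂z = 6*y^2 - 6
∇f = (0, 12*y*z - 10*y, 6*y^2 - 6)
At (1, 3, 3): (0, 78, 48).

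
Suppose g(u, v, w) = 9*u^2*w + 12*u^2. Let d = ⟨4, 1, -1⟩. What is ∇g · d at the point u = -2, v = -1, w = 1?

-372

∂g/∂u = 18*u*w + 24*u
∂g/∂v = 0
∂g/∂w = 9*u^2
∇g at (-2, -1, 1) = (-84, 0, 36)
∇g · d = (-84)(4) + (0)(1) + (36)(-1) = -372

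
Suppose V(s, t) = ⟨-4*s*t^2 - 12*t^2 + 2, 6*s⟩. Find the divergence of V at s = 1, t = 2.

-16

∂V₁/∂s = -4*t^2
∂V₂/∂t = 0
∇·V = -4*t^2
At (1, 2): -16.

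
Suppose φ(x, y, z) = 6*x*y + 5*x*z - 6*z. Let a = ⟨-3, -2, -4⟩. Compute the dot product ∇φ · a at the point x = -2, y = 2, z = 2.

22

∂φ/∂x = 6*y + 5*z
∂φ/∂y = 6*x
∂φ/∂z = 5*x - 6
∇φ at (-2, 2, 2) = (22, -12, -16)
∇φ · a = (22)(-3) + (-12)(-2) + (-16)(-4) = 22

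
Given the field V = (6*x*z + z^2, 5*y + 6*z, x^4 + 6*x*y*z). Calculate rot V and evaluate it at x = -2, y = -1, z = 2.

(∇×V)₁ = ∂V₃/∂y − ∂V₂/∂z = 6*x*z - 6
(∇×V)₂ = ∂V₁/∂z − ∂V₃/∂x = -4*x^3 + 6*x - 6*y*z + 2*z
(∇×V)₃ = ∂V₂/∂x − ∂V₁/∂y = 0
∇×V = (6*x*z - 6, -4*x^3 + 6*x - 6*y*z + 2*z, 0)
At (-2, -1, 2): (-30, 36, 0).

(-30, 36, 0)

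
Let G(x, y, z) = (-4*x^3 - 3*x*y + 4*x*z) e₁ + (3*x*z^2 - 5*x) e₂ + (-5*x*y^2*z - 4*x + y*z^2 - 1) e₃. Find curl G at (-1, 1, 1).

(17, 5, -5)

(∇×G)₁ = ∂G₃/∂y − ∂G₂/∂z = -10*x*y*z - 6*x*z + z^2
(∇×G)₂ = ∂G₁/∂z − ∂G₃/∂x = 4*x + 5*y^2*z + 4
(∇×G)₃ = ∂G₂/∂x − ∂G₁/∂y = 3*x + 3*z^2 - 5
∇×G = (-10*x*y*z - 6*x*z + z^2, 4*x + 5*y^2*z + 4, 3*x + 3*z^2 - 5)
At (-1, 1, 1): (17, 5, -5).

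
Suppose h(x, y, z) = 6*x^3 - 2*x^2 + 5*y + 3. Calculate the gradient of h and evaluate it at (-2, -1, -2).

∂h/∂x = 18*x^2 - 4*x
∂h/∂y = 5
∂h/∂z = 0
∇h = (18*x^2 - 4*x, 5, 0)
At (-2, -1, -2): (80, 5, 0).

(80, 5, 0)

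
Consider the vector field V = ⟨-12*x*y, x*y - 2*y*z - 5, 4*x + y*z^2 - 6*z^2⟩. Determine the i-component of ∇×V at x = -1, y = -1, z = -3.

7

(∇×V)_1 = ∂V₃/∂y − ∂V₂/∂z
= z^2 − (-2*y)
= 2*y + z^2
At (-1, -1, -3): 7.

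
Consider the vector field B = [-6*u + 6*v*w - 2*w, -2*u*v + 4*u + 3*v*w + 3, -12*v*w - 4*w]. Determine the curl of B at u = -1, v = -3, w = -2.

(33, -20, 22)

(∇×B)₁ = ∂B₃/∂v − ∂B₂/∂w = -3*v - 12*w
(∇×B)₂ = ∂B₁/∂w − ∂B₃/∂u = 6*v - 2
(∇×B)₃ = ∂B₂/∂u − ∂B₁/∂v = -2*v - 6*w + 4
∇×B = (-3*v - 12*w, 6*v - 2, -2*v - 6*w + 4)
At (-1, -3, -2): (33, -20, 22).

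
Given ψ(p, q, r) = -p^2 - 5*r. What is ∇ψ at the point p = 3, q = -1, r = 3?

(-6, 0, -5)

∂ψ/∂p = -2*p
∂ψ/∂q = 0
∂ψ/∂r = -5
∇ψ = (-2*p, 0, -5)
At (3, -1, 3): (-6, 0, -5).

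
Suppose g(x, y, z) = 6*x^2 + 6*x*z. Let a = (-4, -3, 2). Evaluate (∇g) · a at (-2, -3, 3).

0

∂g/∂x = 12*x + 6*z
∂g/∂y = 0
∂g/∂z = 6*x
∇g at (-2, -3, 3) = (-6, 0, -12)
∇g · a = (-6)(-4) + (0)(-3) + (-12)(2) = 0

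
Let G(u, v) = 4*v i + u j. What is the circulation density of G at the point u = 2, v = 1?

∂G₂/∂u = 1
∂G₁/∂v = 4
Scalar curl = -3
At (2, 1): -3.

-3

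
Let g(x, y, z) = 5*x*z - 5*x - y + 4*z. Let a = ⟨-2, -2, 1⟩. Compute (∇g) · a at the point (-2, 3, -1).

∂g/∂x = 5*z - 5
∂g/∂y = -1
∂g/∂z = 5*x + 4
∇g at (-2, 3, -1) = (-10, -1, -6)
∇g · a = (-10)(-2) + (-1)(-2) + (-6)(1) = 16

16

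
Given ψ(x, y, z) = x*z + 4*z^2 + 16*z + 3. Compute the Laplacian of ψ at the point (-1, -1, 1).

∂²ψ/∂x² = 0
∂²ψ/∂y² = 0
∂²ψ/∂z² = 8
∇²ψ = 8
At (-1, -1, 1): 8.

8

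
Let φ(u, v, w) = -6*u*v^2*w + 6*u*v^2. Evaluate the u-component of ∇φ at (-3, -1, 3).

(∇φ)_1 = ∂φ/∂u = -6*v^2*w + 6*v^2
At (-3, -1, 3): -12.

-12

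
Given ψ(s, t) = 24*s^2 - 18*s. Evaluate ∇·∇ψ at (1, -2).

∂²ψ/∂s² = 48
∂²ψ/∂t² = 0
∇²ψ = 48
At (1, -2): 48.

48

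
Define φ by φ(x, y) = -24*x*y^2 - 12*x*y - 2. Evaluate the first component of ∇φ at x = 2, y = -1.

-12

(∇φ)_1 = ∂φ/∂x = -24*y^2 - 12*y
At (2, -1): -12.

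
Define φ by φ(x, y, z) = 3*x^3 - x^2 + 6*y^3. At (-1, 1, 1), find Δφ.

16

∂²φ/∂x² = 2*(9*x - 1)
∂²φ/∂y² = 36*y
∂²φ/∂z² = 0
∇²φ = 18*x + 36*y - 2
At (-1, 1, 1): 16.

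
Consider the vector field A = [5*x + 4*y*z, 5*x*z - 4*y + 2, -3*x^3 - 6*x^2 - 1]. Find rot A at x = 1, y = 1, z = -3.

(-5, 25, -3)

(∇×A)₁ = ∂A₃/∂y − ∂A₂/∂z = -5*x
(∇×A)₂ = ∂A₁/∂z − ∂A₃/∂x = 9*x^2 + 12*x + 4*y
(∇×A)₃ = ∂A₂/∂x − ∂A₁/∂y = z
∇×A = (-5*x, 9*x^2 + 12*x + 4*y, z)
At (1, 1, -3): (-5, 25, -3).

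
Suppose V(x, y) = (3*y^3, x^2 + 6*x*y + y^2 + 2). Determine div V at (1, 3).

∂V₁/∂x = 0
∂V₂/∂y = 6*x + 2*y
∇·V = 6*x + 2*y
At (1, 3): 12.

12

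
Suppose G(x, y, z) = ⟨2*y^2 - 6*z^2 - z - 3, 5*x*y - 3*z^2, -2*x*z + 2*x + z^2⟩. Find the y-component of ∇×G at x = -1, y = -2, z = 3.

-33

(∇×G)_2 = ∂G₁/∂z − ∂G₃/∂x
= -12*z - 1 − (-2*z + 2)
= -10*z - 3
At (-1, -2, 3): -33.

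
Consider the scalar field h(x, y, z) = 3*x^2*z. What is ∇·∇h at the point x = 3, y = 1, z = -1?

-6

∂²h/∂x² = 6*z
∂²h/∂y² = 0
∂²h/∂z² = 0
∇²h = 6*z
At (3, 1, -1): -6.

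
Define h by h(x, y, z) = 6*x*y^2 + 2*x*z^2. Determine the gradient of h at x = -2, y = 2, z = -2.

∂h/∂x = 6*y^2 + 2*z^2
∂h/∂y = 12*x*y
∂h/∂z = 4*x*z
∇h = (6*y^2 + 2*z^2, 12*x*y, 4*x*z)
At (-2, 2, -2): (32, -48, 16).

(32, -48, 16)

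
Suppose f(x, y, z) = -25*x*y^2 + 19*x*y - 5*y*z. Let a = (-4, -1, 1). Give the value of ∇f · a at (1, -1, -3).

∂f/∂x = -25*y^2 + 19*y
∂f/∂y = -50*x*y + 19*x - 5*z
∂f/∂z = -5*y
∇f at (1, -1, -3) = (-44, 84, 5)
∇f · a = (-44)(-4) + (84)(-1) + (5)(1) = 97

97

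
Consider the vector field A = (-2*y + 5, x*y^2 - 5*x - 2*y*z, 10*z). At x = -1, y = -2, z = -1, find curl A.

(-4, 0, 1)

(∇×A)₁ = ∂A₃/∂y − ∂A₂/∂z = 2*y
(∇×A)₂ = ∂A₁/∂z − ∂A₃/∂x = 0
(∇×A)₃ = ∂A₂/∂x − ∂A₁/∂y = y^2 - 3
∇×A = (2*y, 0, y^2 - 3)
At (-1, -2, -1): (-4, 0, 1).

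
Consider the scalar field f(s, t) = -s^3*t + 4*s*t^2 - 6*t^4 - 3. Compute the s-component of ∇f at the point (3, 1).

(∇f)_1 = ∂f/∂s = -3*s^2*t + 4*t^2
At (3, 1): -23.

-23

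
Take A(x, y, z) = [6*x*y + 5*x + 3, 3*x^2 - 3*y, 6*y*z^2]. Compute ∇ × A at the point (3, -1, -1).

(∇×A)₁ = ∂A₃/∂y − ∂A₂/∂z = 6*z^2
(∇×A)₂ = ∂A₁/∂z − ∂A₃/∂x = 0
(∇×A)₃ = ∂A₂/∂x − ∂A₁/∂y = 0
∇×A = (6*z^2, 0, 0)
At (3, -1, -1): (6, 0, 0).

(6, 0, 0)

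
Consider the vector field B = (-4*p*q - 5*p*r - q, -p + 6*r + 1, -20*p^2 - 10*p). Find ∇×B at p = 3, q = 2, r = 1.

(-6, 115, 12)

(∇×B)₁ = ∂B₃/∂q − ∂B₂/∂r = -6
(∇×B)₂ = ∂B₁/∂r − ∂B₃/∂p = 35*p + 10
(∇×B)₃ = ∂B₂/∂p − ∂B₁/∂q = 4*p
∇×B = (-6, 35*p + 10, 4*p)
At (3, 2, 1): (-6, 115, 12).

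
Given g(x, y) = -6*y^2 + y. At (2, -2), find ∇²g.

∂²g/∂x² = 0
∂²g/∂y² = -12
∇²g = -12
At (2, -2): -12.

-12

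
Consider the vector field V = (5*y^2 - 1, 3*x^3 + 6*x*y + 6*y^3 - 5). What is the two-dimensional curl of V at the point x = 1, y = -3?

∂V₂/∂x = 9*x^2 + 6*y
∂V₁/∂y = 10*y
Scalar curl = 9*x^2 - 4*y
At (1, -3): 21.

21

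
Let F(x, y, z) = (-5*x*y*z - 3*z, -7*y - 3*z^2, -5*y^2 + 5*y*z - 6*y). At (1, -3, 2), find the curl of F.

(∇×F)₁ = ∂F₃/∂y − ∂F₂/∂z = -10*y + 11*z - 6
(∇×F)₂ = ∂F₁/∂z − ∂F₃/∂x = -5*x*y - 3
(∇×F)₃ = ∂F₂/∂x − ∂F₁/∂y = 5*x*z
∇×F = (-10*y + 11*z - 6, -5*x*y - 3, 5*x*z)
At (1, -3, 2): (46, 12, 10).

(46, 12, 10)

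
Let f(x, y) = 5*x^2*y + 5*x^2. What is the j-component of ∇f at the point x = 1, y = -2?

5

(∇f)_2 = ∂f/∂y = 5*x^2
At (1, -2): 5.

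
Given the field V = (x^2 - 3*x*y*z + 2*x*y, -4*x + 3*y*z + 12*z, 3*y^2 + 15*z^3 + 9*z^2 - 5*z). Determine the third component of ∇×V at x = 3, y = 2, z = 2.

(∇×V)_3 = ∂V₂/∂x − ∂V₁/∂y
= -4 − (-3*x*z + 2*x)
= 3*x*z - 2*x - 4
At (3, 2, 2): 8.

8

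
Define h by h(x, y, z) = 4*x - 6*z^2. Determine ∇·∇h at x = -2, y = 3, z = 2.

∂²h/∂x² = 0
∂²h/∂y² = 0
∂²h/∂z² = -12
∇²h = -12
At (-2, 3, 2): -12.

-12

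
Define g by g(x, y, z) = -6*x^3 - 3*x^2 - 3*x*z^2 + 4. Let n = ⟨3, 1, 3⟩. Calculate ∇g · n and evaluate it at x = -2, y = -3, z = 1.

-153

∂g/∂x = -18*x^2 - 6*x - 3*z^2
∂g/∂y = 0
∂g/∂z = -6*x*z
∇g at (-2, -3, 1) = (-63, 0, 12)
∇g · n = (-63)(3) + (0)(1) + (12)(3) = -153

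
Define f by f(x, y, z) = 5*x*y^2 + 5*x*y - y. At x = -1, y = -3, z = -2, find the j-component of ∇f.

(∇f)_2 = ∂f/∂y = 10*x*y + 5*x - 1
At (-1, -3, -2): 24.

24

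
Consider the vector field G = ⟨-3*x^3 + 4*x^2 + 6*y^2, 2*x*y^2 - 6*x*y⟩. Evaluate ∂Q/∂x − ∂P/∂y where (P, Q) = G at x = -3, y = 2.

∂G₂/∂x = 2*y^2 - 6*y
∂G₁/∂y = 12*y
Scalar curl = 2*y^2 - 18*y
At (-3, 2): -28.

-28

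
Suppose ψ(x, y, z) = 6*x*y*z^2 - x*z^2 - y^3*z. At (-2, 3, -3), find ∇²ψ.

∂²ψ/∂x² = 0
∂²ψ/∂y² = -6*y*z
∂²ψ/∂z² = 2*x*(6*y - 1)
∇²ψ = 12*x*y - 2*x - 6*y*z
At (-2, 3, -3): -14.

-14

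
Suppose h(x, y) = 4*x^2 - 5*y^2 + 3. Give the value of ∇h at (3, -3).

∂h/∂x = 8*x
∂h/∂y = -10*y
∇h = (8*x, -10*y)
At (3, -3): (24, 30).

(24, 30)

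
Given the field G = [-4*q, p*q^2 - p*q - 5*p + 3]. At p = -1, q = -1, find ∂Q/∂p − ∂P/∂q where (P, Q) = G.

1

∂G₂/∂p = q^2 - q - 5
∂G₁/∂q = -4
Scalar curl = q^2 - q - 1
At (-1, -1): 1.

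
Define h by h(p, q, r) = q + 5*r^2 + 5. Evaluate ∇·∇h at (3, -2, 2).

10

∂²h/∂p² = 0
∂²h/∂q² = 0
∂²h/∂r² = 10
∇²h = 10
At (3, -2, 2): 10.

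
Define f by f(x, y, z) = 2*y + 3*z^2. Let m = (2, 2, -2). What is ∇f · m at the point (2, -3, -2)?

28

∂f/∂x = 0
∂f/∂y = 2
∂f/∂z = 6*z
∇f at (2, -3, -2) = (0, 2, -12)
∇f · m = (0)(2) + (2)(2) + (-12)(-2) = 28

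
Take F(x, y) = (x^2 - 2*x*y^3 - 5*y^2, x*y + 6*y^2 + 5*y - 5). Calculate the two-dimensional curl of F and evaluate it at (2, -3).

75

∂F₂/∂x = y
∂F₁/∂y = -6*x*y^2 - 10*y
Scalar curl = 6*x*y^2 + 11*y
At (2, -3): 75.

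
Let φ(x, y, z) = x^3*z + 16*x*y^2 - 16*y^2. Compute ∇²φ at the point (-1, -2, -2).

∂²φ/∂x² = 6*x*z
∂²φ/∂y² = 32*(x - 1)
∂²φ/∂z² = 0
∇²φ = 6*x*z + 32*x - 32
At (-1, -2, -2): -52.

-52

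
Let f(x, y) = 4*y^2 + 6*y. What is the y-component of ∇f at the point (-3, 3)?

(∇f)_2 = ∂f/∂y = 8*y + 6
At (-3, 3): 30.

30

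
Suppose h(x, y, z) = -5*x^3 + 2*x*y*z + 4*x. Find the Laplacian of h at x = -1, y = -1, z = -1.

30

∂²h/∂x² = -30*x
∂²h/∂y² = 0
∂²h/∂z² = 0
∇²h = -30*x
At (-1, -1, -1): 30.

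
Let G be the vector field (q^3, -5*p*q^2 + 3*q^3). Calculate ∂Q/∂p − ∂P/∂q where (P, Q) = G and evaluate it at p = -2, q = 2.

-32

∂G₂/∂p = -5*q^2
∂G₁/∂q = 3*q^2
Scalar curl = -8*q^2
At (-2, 2): -32.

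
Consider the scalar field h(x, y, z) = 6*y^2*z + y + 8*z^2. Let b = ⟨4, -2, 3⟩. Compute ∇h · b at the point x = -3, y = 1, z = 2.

∂h/∂x = 0
∂h/∂y = 12*y*z + 1
∂h/∂z = 6*y^2 + 16*z
∇h at (-3, 1, 2) = (0, 25, 38)
∇h · b = (0)(4) + (25)(-2) + (38)(3) = 64

64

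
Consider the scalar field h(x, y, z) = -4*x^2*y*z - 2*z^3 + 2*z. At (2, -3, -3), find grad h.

(-144, 48, -4)

∂h/∂x = -8*x*y*z
∂h/∂y = -4*x^2*z
∂h/∂z = -4*x^2*y - 6*z^2 + 2
∇h = (-8*x*y*z, -4*x^2*z, -4*x^2*y - 6*z^2 + 2)
At (2, -3, -3): (-144, 48, -4).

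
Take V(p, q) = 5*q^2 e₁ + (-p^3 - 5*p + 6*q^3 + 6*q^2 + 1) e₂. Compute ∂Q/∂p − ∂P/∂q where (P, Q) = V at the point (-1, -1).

2

∂V₂/∂p = -3*p^2 - 5
∂V₁/∂q = 10*q
Scalar curl = -3*p^2 - 10*q - 5
At (-1, -1): 2.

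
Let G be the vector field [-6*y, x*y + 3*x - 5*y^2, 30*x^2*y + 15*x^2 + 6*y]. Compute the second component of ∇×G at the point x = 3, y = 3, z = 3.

(∇×G)_2 = ∂G₁/∂z − ∂G₃/∂x
= 0 − (60*x*y + 30*x)
= -60*x*y - 30*x
At (3, 3, 3): -630.

-630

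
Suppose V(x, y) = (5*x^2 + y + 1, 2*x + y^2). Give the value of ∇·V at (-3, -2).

∂V₁/∂x = 10*x
∂V₂/∂y = 2*y
∇·V = 10*x + 2*y
At (-3, -2): -34.

-34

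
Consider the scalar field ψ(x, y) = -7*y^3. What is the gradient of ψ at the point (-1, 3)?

∂ψ/∂x = 0
∂ψ/∂y = -21*y^2
∇ψ = (0, -21*y^2)
At (-1, 3): (0, -189).

(0, -189)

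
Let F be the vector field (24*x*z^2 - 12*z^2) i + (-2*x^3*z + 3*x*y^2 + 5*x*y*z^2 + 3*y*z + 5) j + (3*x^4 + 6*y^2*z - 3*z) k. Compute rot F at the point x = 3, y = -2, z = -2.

(-12, -564, 80)

(∇×F)₁ = ∂F₃/∂y − ∂F₂/∂z = 2*x^3 - 10*x*y*z + 12*y*z - 3*y
(∇×F)₂ = ∂F₁/∂z − ∂F₃/∂x = -12*x^3 + 48*x*z - 24*z
(∇×F)₃ = ∂F₂/∂x − ∂F₁/∂y = -6*x^2*z + 3*y^2 + 5*y*z^2
∇×F = (2*x^3 - 10*x*y*z + 12*y*z - 3*y, -12*x^3 + 48*x*z - 24*z, -6*x^2*z + 3*y^2 + 5*y*z^2)
At (3, -2, -2): (-12, -564, 80).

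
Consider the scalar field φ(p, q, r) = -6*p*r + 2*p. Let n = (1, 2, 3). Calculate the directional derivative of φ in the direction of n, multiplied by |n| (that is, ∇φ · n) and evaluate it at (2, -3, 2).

∂φ/∂p = -6*r + 2
∂φ/∂q = 0
∂φ/∂r = -6*p
∇φ at (2, -3, 2) = (-10, 0, -12)
∇φ · n = (-10)(1) + (0)(2) + (-12)(3) = -46

-46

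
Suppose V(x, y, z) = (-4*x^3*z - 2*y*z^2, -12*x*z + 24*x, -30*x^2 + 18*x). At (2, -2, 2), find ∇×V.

(∇×V)₁ = ∂V₃/∂y − ∂V₂/∂z = 12*x
(∇×V)₂ = ∂V₁/∂z − ∂V₃/∂x = -4*x^3 + 60*x - 4*y*z - 18
(∇×V)₃ = ∂V₂/∂x − ∂V₁/∂y = 2*z^2 - 12*z + 24
∇×V = (12*x, -4*x^3 + 60*x - 4*y*z - 18, 2*z^2 - 12*z + 24)
At (2, -2, 2): (24, 86, 8).

(24, 86, 8)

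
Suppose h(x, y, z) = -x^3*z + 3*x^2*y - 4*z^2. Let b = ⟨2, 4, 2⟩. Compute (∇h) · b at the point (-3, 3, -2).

∂h/∂x = -3*x^2*z + 6*x*y
∂h/∂y = 3*x^2
∂h/∂z = -x^3 - 8*z
∇h at (-3, 3, -2) = (0, 27, 43)
∇h · b = (0)(2) + (27)(4) + (43)(2) = 194

194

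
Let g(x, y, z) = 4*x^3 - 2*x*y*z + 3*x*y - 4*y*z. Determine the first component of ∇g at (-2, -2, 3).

(∇g)_1 = ∂g/∂x = 12*x^2 - 2*y*z + 3*y
At (-2, -2, 3): 54.

54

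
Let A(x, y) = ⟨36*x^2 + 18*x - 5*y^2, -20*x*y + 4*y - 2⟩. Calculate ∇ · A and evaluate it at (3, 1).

178

∂A₁/∂x = 72*x + 18
∂A₂/∂y = -20*x + 4
∇·A = 52*x + 22
At (3, 1): 178.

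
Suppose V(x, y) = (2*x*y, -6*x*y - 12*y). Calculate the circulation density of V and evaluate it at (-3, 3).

∂V₂/∂x = -6*y
∂V₁/∂y = 2*x
Scalar curl = -2*x - 6*y
At (-3, 3): -12.

-12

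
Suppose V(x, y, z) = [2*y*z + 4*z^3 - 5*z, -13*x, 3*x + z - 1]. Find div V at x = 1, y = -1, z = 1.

∂V₁/∂x = 0
∂V₂/∂y = 0
∂V₃/∂z = 1
∇·V = 1
At (1, -1, 1): 1.

1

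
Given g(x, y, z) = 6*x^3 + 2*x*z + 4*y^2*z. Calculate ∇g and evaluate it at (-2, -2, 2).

(76, -32, 12)

∂g/∂x = 18*x^2 + 2*z
∂g/∂y = 8*y*z
∂g/∂z = 2*x + 4*y^2
∇g = (18*x^2 + 2*z, 8*y*z, 2*x + 4*y^2)
At (-2, -2, 2): (76, -32, 12).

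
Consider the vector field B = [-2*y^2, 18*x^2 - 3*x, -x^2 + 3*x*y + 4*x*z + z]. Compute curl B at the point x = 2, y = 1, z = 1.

(∇×B)₁ = ∂B₃/∂y − ∂B₂/∂z = 3*x
(∇×B)₂ = ∂B₁/∂z − ∂B₃/∂x = 2*x - 3*y - 4*z
(∇×B)₃ = ∂B₂/∂x − ∂B₁/∂y = 36*x + 4*y - 3
∇×B = (3*x, 2*x - 3*y - 4*z, 36*x + 4*y - 3)
At (2, 1, 1): (6, -3, 73).

(6, -3, 73)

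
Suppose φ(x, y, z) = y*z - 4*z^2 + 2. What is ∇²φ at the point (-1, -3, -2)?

∂²φ/∂x² = 0
∂²φ/∂y² = 0
∂²φ/∂z² = -8
∇²φ = -8
At (-1, -3, -2): -8.

-8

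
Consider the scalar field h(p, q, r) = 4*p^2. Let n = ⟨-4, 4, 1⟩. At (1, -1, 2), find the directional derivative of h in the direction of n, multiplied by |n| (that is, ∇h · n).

-32

∂h/∂p = 8*p
∂h/∂q = 0
∂h/∂r = 0
∇h at (1, -1, 2) = (8, 0, 0)
∇h · n = (8)(-4) + (0)(4) + (0)(1) = -32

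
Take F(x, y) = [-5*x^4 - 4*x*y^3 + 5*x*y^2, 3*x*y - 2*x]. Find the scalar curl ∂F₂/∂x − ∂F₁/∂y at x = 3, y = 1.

∂F₂/∂x = 3*y - 2
∂F₁/∂y = -12*x*y^2 + 10*x*y
Scalar curl = 12*x*y^2 - 10*x*y + 3*y - 2
At (3, 1): 7.

7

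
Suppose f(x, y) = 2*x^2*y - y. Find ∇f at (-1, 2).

(-8, 1)

∂f/∂x = 4*x*y
∂f/∂y = 2*x^2 - 1
∇f = (4*x*y, 2*x^2 - 1)
At (-1, 2): (-8, 1).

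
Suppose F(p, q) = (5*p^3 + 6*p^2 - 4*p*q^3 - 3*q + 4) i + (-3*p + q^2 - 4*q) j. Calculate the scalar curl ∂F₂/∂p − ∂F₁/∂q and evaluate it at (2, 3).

216

∂F₂/∂p = -3
∂F₁/∂q = -12*p*q^2 - 3
Scalar curl = 12*p*q^2
At (2, 3): 216.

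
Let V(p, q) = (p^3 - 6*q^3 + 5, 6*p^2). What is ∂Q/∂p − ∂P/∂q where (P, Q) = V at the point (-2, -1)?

∂V₂/∂p = 12*p
∂V₁/∂q = -18*q^2
Scalar curl = 12*p + 18*q^2
At (-2, -1): -6.

-6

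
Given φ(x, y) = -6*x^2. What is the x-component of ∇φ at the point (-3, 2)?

(∇φ)_1 = ∂φ/∂x = -12*x
At (-3, 2): 36.

36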